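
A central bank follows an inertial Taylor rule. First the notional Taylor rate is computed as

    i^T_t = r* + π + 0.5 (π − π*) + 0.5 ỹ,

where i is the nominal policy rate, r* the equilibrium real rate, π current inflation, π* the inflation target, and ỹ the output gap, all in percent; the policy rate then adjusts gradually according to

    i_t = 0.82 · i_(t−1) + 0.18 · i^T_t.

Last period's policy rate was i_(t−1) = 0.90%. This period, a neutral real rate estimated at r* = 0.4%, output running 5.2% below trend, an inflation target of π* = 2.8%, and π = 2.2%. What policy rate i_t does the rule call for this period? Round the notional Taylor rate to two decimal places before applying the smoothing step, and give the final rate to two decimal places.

Output 5.2% below potential → ỹ = -5.2.
i^T_t = 0.4 + 2.2 + 0.5 × (2.2 − 2.8) + 0.5 × (-5.2)
   = 0.4 + 2.2 − 0.3 − 2.6 = -0.30
i_t = 0.82 × 0.90 + 0.18 × (-0.30) = 0.738 − 0.054 = 0.68

0.68%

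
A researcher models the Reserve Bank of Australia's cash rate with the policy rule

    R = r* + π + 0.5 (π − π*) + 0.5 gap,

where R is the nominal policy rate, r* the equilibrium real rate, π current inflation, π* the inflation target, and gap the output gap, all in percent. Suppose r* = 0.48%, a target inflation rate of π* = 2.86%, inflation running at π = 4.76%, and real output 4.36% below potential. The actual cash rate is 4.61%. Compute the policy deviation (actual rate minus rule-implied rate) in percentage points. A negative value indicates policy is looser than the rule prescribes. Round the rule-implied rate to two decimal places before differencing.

Output 4.36% below potential → gap = -4.36.
R = 0.48 + 4.76 + 0.5 × (4.76 − 2.86) + 0.5 × (-4.36)
   = 0.48 + 4.76 + 0.95 − 2.18 = 4.01
Deviation = 4.61 − 4.01 = 0.60 pp.

0.60 pp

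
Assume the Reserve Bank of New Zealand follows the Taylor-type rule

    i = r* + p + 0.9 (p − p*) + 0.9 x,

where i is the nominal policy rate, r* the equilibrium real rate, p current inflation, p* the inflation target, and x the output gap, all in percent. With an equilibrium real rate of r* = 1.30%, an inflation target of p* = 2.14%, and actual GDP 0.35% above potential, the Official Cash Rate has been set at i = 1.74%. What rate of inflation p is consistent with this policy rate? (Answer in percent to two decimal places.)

1.08%

Output 0.35% above potential → x = 0.35.
Collecting p: i = r* + (1 + 0.9) p − 0.9 p* + 0.9 x
1.9 p = 1.74 − 1.30 + 0.9 × 2.14 − 0.9 × 0.35 = 2.051
p = 2.051 / 1.9 = 1.08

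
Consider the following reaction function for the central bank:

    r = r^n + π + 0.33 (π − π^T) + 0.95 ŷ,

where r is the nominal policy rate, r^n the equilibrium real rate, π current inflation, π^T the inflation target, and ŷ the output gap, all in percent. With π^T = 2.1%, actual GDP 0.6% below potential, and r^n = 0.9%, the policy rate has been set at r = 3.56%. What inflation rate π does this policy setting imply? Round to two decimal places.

2.95%

Output 0.6% below potential → ŷ = -0.6.
Collecting π: r = r^n + (1 + 0.33) π − 0.33 π^T + 0.95 ŷ
1.33 π = 3.56 − 0.9 + 0.33 × 2.1 − 0.95 × (-0.6) = 3.923
π = 3.923 / 1.33 = 2.95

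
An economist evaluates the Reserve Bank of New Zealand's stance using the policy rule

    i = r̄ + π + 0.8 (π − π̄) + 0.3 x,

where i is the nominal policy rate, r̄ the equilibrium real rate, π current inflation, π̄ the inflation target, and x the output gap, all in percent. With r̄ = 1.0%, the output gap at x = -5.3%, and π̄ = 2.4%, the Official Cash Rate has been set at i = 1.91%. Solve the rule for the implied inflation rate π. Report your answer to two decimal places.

2.46%

Collecting π: i = r̄ + (1 + 0.8) π − 0.8 π̄ + 0.3 x
1.8 π = 1.91 − 1.0 + 0.8 × 2.4 − 0.3 × (-5.3) = 4.42
π = 4.42 / 1.8 = 2.46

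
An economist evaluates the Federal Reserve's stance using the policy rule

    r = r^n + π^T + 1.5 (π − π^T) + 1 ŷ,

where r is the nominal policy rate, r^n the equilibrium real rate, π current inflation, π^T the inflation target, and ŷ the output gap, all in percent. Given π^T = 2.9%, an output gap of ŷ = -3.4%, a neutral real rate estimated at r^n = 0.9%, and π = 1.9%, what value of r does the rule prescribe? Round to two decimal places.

r = 0.9 + 2.9 + 1.5 × (1.9 − 2.9) + 1 × (-3.4)
   = 0.9 + 2.9 − 1.5 − 3.4 = -1.10

-1.10%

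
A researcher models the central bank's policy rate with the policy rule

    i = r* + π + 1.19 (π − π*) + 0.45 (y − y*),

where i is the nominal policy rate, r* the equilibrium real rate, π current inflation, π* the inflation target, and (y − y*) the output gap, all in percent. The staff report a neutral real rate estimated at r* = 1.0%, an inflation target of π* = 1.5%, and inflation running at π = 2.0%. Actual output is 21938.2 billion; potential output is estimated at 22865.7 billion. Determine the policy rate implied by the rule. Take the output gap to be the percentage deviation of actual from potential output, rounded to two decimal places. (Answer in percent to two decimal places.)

Output gap = 100 × (21938.2 − 22865.7) / 22865.7 = -4.06%.
i = 1.00 + 2.00 + 1.19 × (2.00 − 1.50) + 0.45 × (-4.06)
   = 1.00 + 2 + 0.595 − 1.827 = 1.77

1.77%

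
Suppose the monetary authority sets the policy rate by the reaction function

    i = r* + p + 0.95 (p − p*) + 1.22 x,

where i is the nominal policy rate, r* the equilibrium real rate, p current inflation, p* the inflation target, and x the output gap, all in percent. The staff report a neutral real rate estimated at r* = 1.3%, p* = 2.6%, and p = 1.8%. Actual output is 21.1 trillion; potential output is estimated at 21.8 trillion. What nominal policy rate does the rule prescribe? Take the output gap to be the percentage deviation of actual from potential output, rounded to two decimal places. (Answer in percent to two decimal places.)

-1.58%

Output gap = 100 × (21.1 − 21.8) / 21.8 = -3.21%.
i = 1.30 + 1.80 + 0.95 × (1.80 − 2.60) + 1.22 × (-3.21)
   = 1.30 + 1.8 − 0.76 − 3.9162 = -1.58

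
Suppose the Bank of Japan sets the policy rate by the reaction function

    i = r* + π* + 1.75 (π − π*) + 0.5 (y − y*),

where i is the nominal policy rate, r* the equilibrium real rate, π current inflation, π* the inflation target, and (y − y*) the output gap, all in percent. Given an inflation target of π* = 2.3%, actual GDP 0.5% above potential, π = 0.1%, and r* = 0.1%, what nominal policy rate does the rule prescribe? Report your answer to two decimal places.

-1.20%

Output 0.5% above potential → (y − y*) = 0.5.
i = 0.1 + 2.3 + 1.75 × (0.1 − 2.3) + 0.5 × 0.5
   = 0.1 + 2.3 − 3.85 + 0.25 = -1.20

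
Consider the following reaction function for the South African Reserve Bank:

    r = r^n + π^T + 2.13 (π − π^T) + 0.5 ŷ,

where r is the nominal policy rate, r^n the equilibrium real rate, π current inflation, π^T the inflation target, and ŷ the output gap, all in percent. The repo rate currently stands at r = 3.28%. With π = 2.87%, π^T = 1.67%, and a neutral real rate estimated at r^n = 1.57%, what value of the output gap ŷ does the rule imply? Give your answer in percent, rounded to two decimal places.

-5.03%

0.5 ŷ = 3.28 − 1.57 − 1.67 − 2.13 × (2.87 − 1.67) = -2.516
ŷ = -2.516 / 0.5 = -5.03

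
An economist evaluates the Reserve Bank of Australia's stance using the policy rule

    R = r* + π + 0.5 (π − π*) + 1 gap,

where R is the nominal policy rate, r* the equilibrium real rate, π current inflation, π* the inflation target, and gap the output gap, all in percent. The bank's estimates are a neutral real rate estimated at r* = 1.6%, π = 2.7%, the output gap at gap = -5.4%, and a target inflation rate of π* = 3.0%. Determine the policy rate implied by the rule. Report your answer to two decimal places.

R = 1.6 + 2.7 + 0.5 × (2.7 − 3.0) + 1 × (-5.4)
   = 1.6 + 2.7 − 0.15 − 5.4 = -1.25

-1.25%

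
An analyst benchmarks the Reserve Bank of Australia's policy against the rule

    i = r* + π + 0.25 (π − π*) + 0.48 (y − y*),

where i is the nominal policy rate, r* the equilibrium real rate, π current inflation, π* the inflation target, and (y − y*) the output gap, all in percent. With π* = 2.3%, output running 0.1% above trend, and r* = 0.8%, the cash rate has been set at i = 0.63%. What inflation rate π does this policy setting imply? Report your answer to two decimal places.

0.29%

Output 0.1% above potential → (y − y*) = 0.1.
Collecting π: i = r* + (1 + 0.25) π − 0.25 π* + 0.48 (y − y*)
1.25 π = 0.63 − 0.8 + 0.25 × 2.3 − 0.48 × 0.1 = 0.357
π = 0.357 / 1.25 = 0.29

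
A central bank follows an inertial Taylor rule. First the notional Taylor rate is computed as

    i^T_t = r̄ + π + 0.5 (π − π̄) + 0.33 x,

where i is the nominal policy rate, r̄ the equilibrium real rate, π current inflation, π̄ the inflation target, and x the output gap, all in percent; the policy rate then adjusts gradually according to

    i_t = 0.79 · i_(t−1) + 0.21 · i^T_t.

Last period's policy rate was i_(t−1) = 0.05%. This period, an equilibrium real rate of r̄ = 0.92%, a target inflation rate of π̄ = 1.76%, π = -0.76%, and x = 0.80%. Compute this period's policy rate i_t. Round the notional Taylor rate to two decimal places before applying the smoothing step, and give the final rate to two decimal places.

-0.14%

i^T_t = 0.92 + (-0.76) + 0.5 × (-0.76 − 1.76) + 0.33 × 0.80
   = 0.92 − 0.76 − 1.26 + 0.264 = -0.84
i_t = 0.79 × 0.05 + 0.21 × (-0.84) = 0.0395 − 0.1764 = -0.14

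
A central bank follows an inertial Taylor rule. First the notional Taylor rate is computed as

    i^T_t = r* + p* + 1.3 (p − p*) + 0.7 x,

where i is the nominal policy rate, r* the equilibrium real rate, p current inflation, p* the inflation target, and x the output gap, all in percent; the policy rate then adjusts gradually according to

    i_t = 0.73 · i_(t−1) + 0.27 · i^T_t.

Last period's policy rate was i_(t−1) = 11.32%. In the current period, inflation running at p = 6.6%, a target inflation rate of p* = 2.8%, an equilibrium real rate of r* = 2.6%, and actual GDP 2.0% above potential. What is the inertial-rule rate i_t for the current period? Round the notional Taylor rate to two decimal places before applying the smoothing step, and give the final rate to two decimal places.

Output 2.0% above potential → x = 2.0.
i^T_t = 2.6 + 2.8 + 1.3 × (6.6 − 2.8) + 0.7 × 2.0
   = 2.6 + 2.8 + 4.94 + 1.4 = 11.74
i_t = 0.73 × 11.32 + 0.27 × 11.74 = 8.2636 + 3.1698 = 11.43

11.43%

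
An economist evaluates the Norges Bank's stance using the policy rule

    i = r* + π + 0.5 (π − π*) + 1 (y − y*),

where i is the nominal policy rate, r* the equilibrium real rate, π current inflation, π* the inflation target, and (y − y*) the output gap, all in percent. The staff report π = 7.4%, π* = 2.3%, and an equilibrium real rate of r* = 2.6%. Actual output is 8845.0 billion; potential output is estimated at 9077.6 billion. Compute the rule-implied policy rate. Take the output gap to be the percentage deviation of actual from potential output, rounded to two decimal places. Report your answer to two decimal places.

9.99%

Output gap = 100 × (8845.0 − 9077.6) / 9077.6 = -2.56%.
i = 2.60 + 7.40 + 0.5 × (7.40 − 2.30) + 1 × (-2.56)
   = 2.60 + 7.4 + 2.55 − 2.56 = 9.99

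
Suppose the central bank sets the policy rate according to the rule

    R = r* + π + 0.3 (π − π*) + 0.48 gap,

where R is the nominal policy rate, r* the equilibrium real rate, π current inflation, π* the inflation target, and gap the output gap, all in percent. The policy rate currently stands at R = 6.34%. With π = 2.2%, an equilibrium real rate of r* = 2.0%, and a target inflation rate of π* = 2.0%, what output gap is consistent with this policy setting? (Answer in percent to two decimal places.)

0.48 gap = 6.34 − 2.0 − 2.2 − 0.3 × (2.2 − 2.0) = 2.08
gap = 2.08 / 0.48 = 4.33

4.33%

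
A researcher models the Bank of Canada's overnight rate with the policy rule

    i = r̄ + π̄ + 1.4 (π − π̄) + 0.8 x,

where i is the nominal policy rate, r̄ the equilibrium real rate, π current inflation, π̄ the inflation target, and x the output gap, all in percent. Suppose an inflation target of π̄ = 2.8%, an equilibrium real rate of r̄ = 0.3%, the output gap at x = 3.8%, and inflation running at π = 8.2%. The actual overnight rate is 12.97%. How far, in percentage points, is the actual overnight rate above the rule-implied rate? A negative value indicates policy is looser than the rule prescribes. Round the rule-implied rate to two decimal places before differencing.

-0.73 pp

i = 0.3 + 2.8 + 1.4 × (8.2 − 2.8) + 0.8 × 3.8
   = 0.3 + 2.8 + 7.56 + 3.04 = 13.70
Deviation = 12.97 − 13.70 = -0.73 pp.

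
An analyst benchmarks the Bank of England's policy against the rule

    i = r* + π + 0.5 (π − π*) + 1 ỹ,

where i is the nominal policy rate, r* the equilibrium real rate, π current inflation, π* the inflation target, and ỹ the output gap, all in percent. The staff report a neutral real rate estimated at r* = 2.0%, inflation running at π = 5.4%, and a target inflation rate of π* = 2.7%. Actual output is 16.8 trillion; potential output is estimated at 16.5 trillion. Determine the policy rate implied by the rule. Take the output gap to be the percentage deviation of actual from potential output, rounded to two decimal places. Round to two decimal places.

10.57%

Output gap = 100 × (16.8 − 16.5) / 16.5 = 1.82%.
i = 2.00 + 5.40 + 0.5 × (5.40 − 2.70) + 1 × 1.82
   = 2.00 + 5.4 + 1.35 + 1.82 = 10.57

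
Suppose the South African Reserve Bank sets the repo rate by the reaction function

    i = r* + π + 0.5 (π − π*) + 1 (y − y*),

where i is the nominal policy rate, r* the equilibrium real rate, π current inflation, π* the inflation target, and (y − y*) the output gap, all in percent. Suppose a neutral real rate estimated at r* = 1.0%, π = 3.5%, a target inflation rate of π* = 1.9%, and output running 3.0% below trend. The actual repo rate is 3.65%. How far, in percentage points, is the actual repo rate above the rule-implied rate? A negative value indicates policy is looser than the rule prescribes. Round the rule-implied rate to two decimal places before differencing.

Output 3.0% below potential → (y − y*) = -3.0.
i = 1.0 + 3.5 + 0.5 × (3.5 − 1.9) + 1 × (-3.0)
   = 1.0 + 3.5 + 0.8 − 3 = 2.30
Deviation = 3.65 − 2.30 = 1.35 pp.

1.35 pp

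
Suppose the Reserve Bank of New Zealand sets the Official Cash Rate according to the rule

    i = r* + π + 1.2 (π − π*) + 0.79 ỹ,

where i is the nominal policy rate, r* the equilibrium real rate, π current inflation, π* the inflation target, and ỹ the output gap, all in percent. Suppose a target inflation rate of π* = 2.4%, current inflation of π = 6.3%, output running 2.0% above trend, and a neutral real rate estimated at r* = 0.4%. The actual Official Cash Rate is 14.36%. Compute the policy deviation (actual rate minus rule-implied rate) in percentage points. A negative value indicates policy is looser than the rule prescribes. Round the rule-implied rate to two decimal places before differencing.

1.40 pp

Output 2.0% above potential → ỹ = 2.0.
i = 0.4 + 6.3 + 1.2 × (6.3 − 2.4) + 0.79 × 2.0
   = 0.4 + 6.3 + 4.68 + 1.58 = 12.96
Deviation = 14.36 − 12.96 = 1.40 pp.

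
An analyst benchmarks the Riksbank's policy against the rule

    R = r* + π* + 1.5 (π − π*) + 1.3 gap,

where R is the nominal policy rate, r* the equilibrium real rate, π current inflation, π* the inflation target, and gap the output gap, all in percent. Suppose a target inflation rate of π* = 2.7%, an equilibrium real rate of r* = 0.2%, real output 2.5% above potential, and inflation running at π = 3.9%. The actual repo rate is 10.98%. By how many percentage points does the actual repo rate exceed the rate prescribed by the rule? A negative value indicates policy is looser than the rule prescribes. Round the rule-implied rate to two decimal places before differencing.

Output 2.5% above potential → gap = 2.5.
R = 0.2 + 2.7 + 1.5 × (3.9 − 2.7) + 1.3 × 2.5
   = 0.2 + 2.7 + 1.8 + 3.25 = 7.95
Deviation = 10.98 − 7.95 = 3.03 pp.

3.03 pp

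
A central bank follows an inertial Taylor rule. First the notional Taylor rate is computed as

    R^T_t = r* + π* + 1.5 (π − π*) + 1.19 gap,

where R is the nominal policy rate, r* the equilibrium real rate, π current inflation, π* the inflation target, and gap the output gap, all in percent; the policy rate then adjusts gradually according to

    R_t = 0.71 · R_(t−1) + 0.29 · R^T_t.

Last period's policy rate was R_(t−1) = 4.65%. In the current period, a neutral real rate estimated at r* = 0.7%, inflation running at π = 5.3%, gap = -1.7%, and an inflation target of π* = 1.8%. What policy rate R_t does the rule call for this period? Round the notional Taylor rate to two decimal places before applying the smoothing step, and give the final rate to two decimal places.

4.96%

R^T_t = 0.7 + 1.8 + 1.5 × (5.3 − 1.8) + 1.19 × (-1.7)
   = 0.7 + 1.8 + 5.25 − 2.023 = 5.73
R_t = 0.71 × 4.65 + 0.29 × 5.73 = 3.3015 + 1.6617 = 4.96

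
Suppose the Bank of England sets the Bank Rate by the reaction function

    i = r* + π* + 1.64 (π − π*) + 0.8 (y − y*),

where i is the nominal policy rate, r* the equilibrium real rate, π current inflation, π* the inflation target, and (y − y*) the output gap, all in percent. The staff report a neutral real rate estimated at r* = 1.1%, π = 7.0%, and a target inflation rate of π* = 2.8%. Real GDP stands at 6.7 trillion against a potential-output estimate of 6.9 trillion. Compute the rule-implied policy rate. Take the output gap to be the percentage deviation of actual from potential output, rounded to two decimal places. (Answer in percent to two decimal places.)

8.47%

Output gap = 100 × (6.7 − 6.9) / 6.9 = -2.90%.
i = 1.10 + 2.80 + 1.64 × (7.00 − 2.80) + 0.8 × (-2.90)
   = 1.10 + 2.8 + 6.888 − 2.32 = 8.47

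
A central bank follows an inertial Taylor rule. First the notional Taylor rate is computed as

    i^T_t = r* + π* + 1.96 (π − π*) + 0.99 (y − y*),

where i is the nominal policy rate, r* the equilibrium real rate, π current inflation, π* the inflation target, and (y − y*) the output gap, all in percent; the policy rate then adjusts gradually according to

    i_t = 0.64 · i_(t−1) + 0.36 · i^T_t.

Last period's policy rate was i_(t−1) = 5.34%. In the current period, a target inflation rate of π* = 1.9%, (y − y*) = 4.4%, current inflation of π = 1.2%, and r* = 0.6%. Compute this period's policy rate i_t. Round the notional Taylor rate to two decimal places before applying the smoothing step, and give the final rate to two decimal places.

i^T_t = 0.6 + 1.9 + 1.96 × (1.2 − 1.9) + 0.99 × 4.4
   = 0.6 + 1.9 − 1.372 + 4.356 = 5.48
i_t = 0.64 × 5.34 + 0.36 × 5.48 = 3.4176 + 1.9728 = 5.39

5.39%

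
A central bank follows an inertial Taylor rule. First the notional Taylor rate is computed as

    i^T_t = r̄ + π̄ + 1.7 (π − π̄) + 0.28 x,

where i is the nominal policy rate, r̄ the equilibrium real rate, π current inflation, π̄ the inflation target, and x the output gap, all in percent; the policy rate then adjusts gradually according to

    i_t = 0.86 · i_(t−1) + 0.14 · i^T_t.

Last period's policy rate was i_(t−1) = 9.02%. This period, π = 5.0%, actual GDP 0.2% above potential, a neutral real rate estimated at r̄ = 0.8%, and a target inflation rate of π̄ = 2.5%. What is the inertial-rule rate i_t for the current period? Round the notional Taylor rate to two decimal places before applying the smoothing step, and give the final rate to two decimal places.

8.82%

Output 0.2% above potential → x = 0.2.
i^T_t = 0.8 + 2.5 + 1.7 × (5.0 − 2.5) + 0.28 × 0.2
   = 0.8 + 2.5 + 4.25 + 0.056 = 7.61
i_t = 0.86 × 9.02 + 0.14 × 7.61 = 7.7572 + 1.0654 = 8.82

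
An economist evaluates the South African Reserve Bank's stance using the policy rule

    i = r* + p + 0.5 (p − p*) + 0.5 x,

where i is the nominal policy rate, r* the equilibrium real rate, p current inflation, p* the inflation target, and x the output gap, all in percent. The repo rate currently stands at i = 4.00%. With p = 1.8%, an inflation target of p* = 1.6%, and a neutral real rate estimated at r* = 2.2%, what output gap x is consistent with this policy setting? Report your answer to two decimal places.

-0.20%

0.5 x = 4.00 − 2.2 − 1.8 − 0.5 × (1.8 − 1.6) = -0.1
x = -0.1 / 0.5 = -0.20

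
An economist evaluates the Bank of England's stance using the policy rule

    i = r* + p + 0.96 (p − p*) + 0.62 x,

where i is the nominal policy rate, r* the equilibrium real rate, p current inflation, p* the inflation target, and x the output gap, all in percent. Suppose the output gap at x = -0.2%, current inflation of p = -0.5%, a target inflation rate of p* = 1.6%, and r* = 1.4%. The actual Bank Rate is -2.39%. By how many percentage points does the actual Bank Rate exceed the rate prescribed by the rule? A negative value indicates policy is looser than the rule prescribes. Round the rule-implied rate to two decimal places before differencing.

i = 1.4 + (-0.5) + 0.96 × (-0.5 − 1.6) + 0.62 × (-0.2)
   = 1.4 − 0.5 − 2.016 − 0.124 = -1.24
Deviation = -2.39 − (-1.24) = -1.15 pp.

-1.15 pp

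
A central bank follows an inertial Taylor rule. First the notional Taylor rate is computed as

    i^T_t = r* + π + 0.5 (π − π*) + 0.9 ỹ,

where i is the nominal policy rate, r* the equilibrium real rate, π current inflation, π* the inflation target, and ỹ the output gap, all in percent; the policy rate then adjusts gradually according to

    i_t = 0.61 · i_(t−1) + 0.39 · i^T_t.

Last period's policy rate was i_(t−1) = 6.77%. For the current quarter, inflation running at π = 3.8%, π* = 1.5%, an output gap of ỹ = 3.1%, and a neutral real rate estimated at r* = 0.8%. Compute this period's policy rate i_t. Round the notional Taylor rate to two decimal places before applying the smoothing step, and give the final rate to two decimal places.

7.46%

i^T_t = 0.8 + 3.8 + 0.5 × (3.8 − 1.5) + 0.9 × 3.1
   = 0.8 + 3.8 + 1.15 + 2.79 = 8.54
i_t = 0.61 × 6.77 + 0.39 × 8.54 = 4.1297 + 3.3306 = 7.46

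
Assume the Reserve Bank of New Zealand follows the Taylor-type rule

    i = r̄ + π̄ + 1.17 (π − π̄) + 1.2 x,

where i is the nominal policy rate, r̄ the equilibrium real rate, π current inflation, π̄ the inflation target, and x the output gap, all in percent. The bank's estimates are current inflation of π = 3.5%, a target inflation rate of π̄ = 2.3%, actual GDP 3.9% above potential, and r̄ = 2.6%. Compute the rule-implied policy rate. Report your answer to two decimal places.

Output 3.9% above potential → x = 3.9.
i = 2.6 + 2.3 + 1.17 × (3.5 − 2.3) + 1.2 × 3.9
   = 2.6 + 2.3 + 1.404 + 4.68 = 10.98

10.98%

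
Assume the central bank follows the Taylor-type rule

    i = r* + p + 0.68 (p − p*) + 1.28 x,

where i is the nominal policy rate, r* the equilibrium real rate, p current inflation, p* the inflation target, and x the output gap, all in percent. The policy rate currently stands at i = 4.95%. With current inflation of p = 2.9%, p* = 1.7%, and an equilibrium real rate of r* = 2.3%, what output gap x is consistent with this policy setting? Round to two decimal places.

1.28 x = 4.95 − 2.3 − 2.9 − 0.68 × (2.9 − 1.7) = -1.066
x = -1.066 / 1.28 = -0.83

-0.83%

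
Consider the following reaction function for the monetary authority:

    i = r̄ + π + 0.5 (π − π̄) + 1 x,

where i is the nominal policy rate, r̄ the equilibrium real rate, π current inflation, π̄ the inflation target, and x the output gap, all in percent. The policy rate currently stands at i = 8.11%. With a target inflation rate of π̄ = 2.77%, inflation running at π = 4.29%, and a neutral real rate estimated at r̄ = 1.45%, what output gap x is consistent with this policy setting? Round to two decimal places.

1.61%

1 x = 8.11 − 1.45 − 4.29 − 0.5 × (4.29 − 2.77) = 1.61
x = 1.61 / 1 = 1.61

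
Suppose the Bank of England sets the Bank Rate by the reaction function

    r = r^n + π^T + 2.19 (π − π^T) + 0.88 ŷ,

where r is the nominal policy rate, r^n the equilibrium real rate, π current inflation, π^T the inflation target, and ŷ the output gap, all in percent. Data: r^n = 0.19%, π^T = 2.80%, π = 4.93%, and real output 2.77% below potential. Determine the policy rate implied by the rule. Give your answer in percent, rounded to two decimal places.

Output 2.77% below potential → ŷ = -2.77.
r = 0.19 + 2.80 + 2.19 × (4.93 − 2.80) + 0.88 × (-2.77)
   = 0.19 + 2.8 + 4.6647 − 2.4376 = 5.22

5.22%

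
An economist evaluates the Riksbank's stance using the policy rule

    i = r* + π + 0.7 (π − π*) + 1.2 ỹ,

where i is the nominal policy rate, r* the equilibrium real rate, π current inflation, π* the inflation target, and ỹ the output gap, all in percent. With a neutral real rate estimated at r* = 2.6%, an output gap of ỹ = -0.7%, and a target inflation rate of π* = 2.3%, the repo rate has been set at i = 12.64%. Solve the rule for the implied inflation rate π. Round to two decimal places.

7.35%

Collecting π: i = r* + (1 + 0.7) π − 0.7 π* + 1.2 ỹ
1.7 π = 12.64 − 2.6 + 0.7 × 2.3 − 1.2 × (-0.7) = 12.49
π = 12.49 / 1.7 = 7.35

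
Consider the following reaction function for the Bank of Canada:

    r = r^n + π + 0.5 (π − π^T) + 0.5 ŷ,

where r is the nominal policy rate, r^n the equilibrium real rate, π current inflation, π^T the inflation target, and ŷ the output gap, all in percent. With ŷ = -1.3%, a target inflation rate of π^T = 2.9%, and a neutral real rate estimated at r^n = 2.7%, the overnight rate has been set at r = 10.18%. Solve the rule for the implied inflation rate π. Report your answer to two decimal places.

Collecting π: r = r^n + (1 + 0.5) π − 0.5 π^T + 0.5 ŷ
1.5 π = 10.18 − 2.7 + 0.5 × 2.9 − 0.5 × (-1.3) = 9.58
π = 9.58 / 1.5 = 6.39

6.39%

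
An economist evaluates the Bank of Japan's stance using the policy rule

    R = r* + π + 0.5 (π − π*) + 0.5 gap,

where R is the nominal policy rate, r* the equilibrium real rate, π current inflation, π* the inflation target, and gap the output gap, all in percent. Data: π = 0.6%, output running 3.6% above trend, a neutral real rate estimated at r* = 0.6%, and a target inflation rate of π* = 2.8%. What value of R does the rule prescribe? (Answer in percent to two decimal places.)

1.90%

Output 3.6% above potential → gap = 3.6.
R = 0.6 + 0.6 + 0.5 × (0.6 − 2.8) + 0.5 × 3.6
   = 0.6 + 0.6 − 1.1 + 1.8 = 1.90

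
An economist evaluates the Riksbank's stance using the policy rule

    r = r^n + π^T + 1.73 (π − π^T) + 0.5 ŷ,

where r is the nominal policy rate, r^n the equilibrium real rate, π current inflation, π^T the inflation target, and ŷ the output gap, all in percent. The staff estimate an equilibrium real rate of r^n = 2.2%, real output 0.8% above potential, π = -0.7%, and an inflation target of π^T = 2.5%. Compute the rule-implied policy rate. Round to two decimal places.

Output 0.8% above potential → ŷ = 0.8.
r = 2.2 + 2.5 + 1.73 × (-0.7 − 2.5) + 0.5 × 0.8
   = 2.2 + 2.5 − 5.536 + 0.4 = -0.44

-0.44%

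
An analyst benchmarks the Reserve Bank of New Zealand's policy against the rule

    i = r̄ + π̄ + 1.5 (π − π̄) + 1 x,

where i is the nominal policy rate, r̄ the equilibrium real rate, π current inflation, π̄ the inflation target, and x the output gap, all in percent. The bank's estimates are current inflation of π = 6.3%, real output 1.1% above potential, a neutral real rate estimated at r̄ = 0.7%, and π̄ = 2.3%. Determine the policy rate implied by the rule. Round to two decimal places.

Output 1.1% above potential → x = 1.1.
i = 0.7 + 2.3 + 1.5 × (6.3 − 2.3) + 1 × 1.1
   = 0.7 + 2.3 + 6 + 1.1 = 10.10

10.10%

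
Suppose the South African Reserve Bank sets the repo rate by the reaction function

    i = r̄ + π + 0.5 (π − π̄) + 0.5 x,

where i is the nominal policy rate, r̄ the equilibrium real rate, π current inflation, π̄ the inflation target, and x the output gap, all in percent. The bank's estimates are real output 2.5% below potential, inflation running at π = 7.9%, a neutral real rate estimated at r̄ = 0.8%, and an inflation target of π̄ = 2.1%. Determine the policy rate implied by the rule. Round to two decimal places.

Output 2.5% below potential → x = -2.5.
i = 0.8 + 7.9 + 0.5 × (7.9 − 2.1) + 0.5 × (-2.5)
   = 0.8 + 7.9 + 2.9 − 1.25 = 10.35

10.35%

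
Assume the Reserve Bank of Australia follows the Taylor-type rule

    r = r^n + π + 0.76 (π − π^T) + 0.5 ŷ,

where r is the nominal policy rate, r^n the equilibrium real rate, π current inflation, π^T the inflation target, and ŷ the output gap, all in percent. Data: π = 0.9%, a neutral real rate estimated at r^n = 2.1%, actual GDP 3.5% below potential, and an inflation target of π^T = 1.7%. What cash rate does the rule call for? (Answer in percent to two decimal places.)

Output 3.5% below potential → ŷ = -3.5.
r = 2.1 + 0.9 + 0.76 × (0.9 − 1.7) + 0.5 × (-3.5)
   = 2.1 + 0.9 − 0.608 − 1.75 = 0.64

0.64%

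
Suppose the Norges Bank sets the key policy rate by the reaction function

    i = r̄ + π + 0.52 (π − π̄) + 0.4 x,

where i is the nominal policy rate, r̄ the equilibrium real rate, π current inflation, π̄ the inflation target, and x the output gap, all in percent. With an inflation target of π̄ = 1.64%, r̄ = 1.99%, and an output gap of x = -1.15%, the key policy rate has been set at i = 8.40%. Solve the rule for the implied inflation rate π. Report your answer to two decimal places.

Collecting π: i = r̄ + (1 + 0.52) π − 0.52 π̄ + 0.4 x
1.52 π = 8.40 − 1.99 + 0.52 × 1.64 − 0.4 × (-1.15) = 7.7228
π = 7.7228 / 1.52 = 5.08

5.08%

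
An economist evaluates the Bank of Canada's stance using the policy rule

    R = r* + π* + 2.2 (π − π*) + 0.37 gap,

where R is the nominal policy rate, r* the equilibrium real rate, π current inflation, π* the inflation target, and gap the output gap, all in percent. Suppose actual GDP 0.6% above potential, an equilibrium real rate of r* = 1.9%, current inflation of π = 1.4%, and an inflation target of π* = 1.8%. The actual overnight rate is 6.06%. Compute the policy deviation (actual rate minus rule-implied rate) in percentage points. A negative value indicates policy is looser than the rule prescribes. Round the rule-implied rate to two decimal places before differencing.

3.02 pp

Output 0.6% above potential → gap = 0.6.
R = 1.9 + 1.8 + 2.2 × (1.4 − 1.8) + 0.37 × 0.6
   = 1.9 + 1.8 − 0.88 + 0.222 = 3.04
Deviation = 6.06 − 3.04 = 3.02 pp.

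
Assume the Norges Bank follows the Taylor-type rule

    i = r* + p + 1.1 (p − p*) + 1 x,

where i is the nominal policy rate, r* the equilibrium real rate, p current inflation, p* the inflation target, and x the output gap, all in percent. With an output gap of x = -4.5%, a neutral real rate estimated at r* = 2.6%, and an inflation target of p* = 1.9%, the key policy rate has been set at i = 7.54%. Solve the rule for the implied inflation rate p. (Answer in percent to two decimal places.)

Collecting p: i = r* + (1 + 1.1) p − 1.1 p* + 1 x
2.1 p = 7.54 − 2.6 + 1.1 × 1.9 − 1 × (-4.5) = 11.53
p = 11.53 / 2.1 = 5.49

5.49%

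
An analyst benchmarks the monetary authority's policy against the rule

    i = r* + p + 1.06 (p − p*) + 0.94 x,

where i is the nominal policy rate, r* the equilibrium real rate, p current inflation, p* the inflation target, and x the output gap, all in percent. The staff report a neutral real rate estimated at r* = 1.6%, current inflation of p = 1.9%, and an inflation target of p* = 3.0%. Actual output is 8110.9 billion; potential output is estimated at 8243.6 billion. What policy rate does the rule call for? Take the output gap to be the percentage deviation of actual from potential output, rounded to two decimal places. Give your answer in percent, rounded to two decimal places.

0.82%

Output gap = 100 × (8110.9 − 8243.6) / 8243.6 = -1.61%.
i = 1.60 + 1.90 + 1.06 × (1.90 − 3.00) + 0.94 × (-1.61)
   = 1.60 + 1.9 − 1.166 − 1.5134 = 0.82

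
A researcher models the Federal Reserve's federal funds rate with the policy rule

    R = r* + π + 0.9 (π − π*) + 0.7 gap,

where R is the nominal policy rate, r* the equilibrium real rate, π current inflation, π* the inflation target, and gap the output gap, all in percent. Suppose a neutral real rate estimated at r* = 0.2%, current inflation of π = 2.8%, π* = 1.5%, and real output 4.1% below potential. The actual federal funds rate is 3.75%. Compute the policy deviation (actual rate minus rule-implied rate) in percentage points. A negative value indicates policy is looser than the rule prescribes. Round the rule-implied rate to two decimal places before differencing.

Output 4.1% below potential → gap = -4.1.
R = 0.2 + 2.8 + 0.9 × (2.8 − 1.5) + 0.7 × (-4.1)
   = 0.2 + 2.8 + 1.17 − 2.87 = 1.30
Deviation = 3.75 − 1.30 = 2.45 pp.

2.45 pp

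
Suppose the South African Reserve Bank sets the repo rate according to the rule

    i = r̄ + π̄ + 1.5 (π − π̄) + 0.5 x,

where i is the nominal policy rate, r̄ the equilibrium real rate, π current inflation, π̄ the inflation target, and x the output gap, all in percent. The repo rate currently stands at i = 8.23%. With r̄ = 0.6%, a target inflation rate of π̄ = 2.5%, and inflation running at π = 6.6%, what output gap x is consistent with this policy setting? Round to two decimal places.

0.5 x = 8.23 − 0.6 − 2.5 − 1.5 × (6.6 − 2.5) = -1.02
x = -1.02 / 0.5 = -2.04

-2.04%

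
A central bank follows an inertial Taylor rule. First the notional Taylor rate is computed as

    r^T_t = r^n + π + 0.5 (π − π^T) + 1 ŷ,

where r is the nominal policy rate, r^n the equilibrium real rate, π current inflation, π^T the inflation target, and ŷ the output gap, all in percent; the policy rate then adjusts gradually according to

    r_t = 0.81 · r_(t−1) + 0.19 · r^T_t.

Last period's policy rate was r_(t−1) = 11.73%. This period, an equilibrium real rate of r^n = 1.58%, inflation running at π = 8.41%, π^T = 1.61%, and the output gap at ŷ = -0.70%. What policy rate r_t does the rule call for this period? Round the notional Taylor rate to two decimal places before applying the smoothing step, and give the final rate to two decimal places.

r^T_t = 1.58 + 8.41 + 0.5 × (8.41 − 1.61) + 1 × (-0.70)
   = 1.58 + 8.41 + 3.4 − 0.7 = 12.69
r_t = 0.81 × 11.73 + 0.19 × 12.69 = 9.5013 + 2.4111 = 11.91

11.91%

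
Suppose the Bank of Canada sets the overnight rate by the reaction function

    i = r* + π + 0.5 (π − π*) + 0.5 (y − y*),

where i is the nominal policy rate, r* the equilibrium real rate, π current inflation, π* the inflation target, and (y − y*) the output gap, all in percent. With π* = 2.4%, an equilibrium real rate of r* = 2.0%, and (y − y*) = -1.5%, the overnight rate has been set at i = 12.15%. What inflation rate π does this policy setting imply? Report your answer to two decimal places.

Collecting π: i = r* + (1 + 0.5) π − 0.5 π* + 0.5 (y − y*)
1.5 π = 12.15 − 2.0 + 0.5 × 2.4 − 0.5 × (-1.5) = 12.1
π = 12.1 / 1.5 = 8.07

8.07%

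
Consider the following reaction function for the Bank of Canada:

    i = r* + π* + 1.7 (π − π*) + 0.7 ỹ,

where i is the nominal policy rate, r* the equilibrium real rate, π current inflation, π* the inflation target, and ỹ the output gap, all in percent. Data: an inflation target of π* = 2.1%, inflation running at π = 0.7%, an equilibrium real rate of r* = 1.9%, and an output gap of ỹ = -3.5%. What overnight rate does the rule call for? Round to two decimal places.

i = 1.9 + 2.1 + 1.7 × (0.7 − 2.1) + 0.7 × (-3.5)
   = 1.9 + 2.1 − 2.38 − 2.45 = -0.83

-0.83%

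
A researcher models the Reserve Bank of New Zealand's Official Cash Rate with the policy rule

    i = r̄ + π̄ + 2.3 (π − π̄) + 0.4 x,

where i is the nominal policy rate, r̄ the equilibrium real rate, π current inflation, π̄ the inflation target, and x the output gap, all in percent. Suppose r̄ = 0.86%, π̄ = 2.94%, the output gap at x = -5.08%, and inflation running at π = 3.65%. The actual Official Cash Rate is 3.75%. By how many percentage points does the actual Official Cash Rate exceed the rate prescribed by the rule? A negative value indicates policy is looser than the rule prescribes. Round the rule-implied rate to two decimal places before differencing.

0.35 pp

i = 0.86 + 2.94 + 2.3 × (3.65 − 2.94) + 0.4 × (-5.08)
   = 0.86 + 2.94 + 1.633 − 2.032 = 3.40
Deviation = 3.75 − 3.40 = 0.35 pp.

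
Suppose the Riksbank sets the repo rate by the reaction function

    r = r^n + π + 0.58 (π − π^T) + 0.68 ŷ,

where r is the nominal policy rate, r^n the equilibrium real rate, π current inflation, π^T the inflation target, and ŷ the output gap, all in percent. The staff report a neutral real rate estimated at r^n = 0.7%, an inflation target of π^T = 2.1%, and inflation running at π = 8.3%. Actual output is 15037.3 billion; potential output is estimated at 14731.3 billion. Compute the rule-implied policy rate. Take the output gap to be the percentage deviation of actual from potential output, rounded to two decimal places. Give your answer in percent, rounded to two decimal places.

14.01%

Output gap = 100 × (15037.3 − 14731.3) / 14731.3 = 2.08%.
r = 0.70 + 8.30 + 0.58 × (8.30 − 2.10) + 0.68 × 2.08
   = 0.70 + 8.3 + 3.596 + 1.4144 = 14.01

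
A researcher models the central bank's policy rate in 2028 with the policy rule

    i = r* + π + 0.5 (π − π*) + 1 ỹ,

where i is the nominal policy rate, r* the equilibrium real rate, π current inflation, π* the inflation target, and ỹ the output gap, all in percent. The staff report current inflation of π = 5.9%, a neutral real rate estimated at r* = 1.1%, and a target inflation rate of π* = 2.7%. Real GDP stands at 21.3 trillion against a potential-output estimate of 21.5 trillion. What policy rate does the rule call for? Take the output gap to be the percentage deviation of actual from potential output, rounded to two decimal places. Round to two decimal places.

7.67%

Output gap = 100 × (21.3 − 21.5) / 21.5 = -0.93%.
i = 1.10 + 5.90 + 0.5 × (5.90 − 2.70) + 1 × (-0.93)
   = 1.10 + 5.9 + 1.6 − 0.93 = 7.67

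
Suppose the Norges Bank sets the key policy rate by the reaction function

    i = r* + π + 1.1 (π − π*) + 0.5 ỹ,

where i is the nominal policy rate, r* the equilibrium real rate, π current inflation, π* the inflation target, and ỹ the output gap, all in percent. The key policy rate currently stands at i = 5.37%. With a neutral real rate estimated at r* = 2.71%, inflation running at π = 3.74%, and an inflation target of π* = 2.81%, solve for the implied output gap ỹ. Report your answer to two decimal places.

0.5 ỹ = 5.37 − 2.71 − 3.74 − 1.1 × (3.74 − 2.81) = -2.103
ỹ = -2.103 / 0.5 = -4.21

-4.21%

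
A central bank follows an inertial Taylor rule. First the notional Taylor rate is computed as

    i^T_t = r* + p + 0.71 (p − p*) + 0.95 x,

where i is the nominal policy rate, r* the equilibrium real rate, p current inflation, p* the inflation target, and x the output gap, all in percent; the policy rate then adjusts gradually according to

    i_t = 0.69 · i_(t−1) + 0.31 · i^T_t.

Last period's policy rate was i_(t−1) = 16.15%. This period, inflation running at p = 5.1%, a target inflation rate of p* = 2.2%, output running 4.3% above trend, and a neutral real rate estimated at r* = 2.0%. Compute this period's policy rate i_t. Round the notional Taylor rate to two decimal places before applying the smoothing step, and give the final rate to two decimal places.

15.25%

Output 4.3% above potential → x = 4.3.
i^T_t = 2.0 + 5.1 + 0.71 × (5.1 − 2.2) + 0.95 × 4.3
   = 2.0 + 5.1 + 2.059 + 4.085 = 13.24
i_t = 0.69 × 16.15 + 0.31 × 13.24 = 11.1435 + 4.1044 = 15.25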